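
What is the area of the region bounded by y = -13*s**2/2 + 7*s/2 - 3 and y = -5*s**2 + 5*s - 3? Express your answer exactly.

1/4

Set the curves equal: -13*s**2/2 + 7*s/2 - 3 = -5*s**2 + 5*s - 3, so -3*s**2/2 - 3*s/2 = 0, which factors as -3*s*(s + 1)/2 = 0. The curves meet at s = -1, 0.
On [-1, 0], y = -13*s**2/2 + 7*s/2 - 3 is on top; that piece has area ∫[-1,0] (-3*s**2/2 - 3*s/2) ds = 1/4.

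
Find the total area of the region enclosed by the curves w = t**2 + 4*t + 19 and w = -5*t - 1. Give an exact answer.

Set the curves equal: t**2 + 4*t + 19 = -5*t - 1, so t**2 + 9*t + 20 = 0, which factors as (t + 4)*(t + 5) = 0. The curves meet at t = -5, -4.
On [-5, -4], w = -5*t - 1 is on top; that piece has area ∫[-5,-4] (-(t**2 + 9*t + 20)) dt = 1/6.

1/6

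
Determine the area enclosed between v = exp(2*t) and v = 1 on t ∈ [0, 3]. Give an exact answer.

-7/2 + exp(6)/2

On [0, 3], (exp(2*t)) - (1) = exp(2*t) - 1 is ≥ 0 throughout, so the area is a single integral of |exp(2*t) - 1|.
∫[0,3] (exp(2*t) - 1) dt = -7/2 + exp(6)/2.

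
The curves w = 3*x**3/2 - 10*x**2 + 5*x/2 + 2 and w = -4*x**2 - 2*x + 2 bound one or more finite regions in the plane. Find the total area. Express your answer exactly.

37/8

Set the curves equal: 3*x**3/2 - 10*x**2 + 5*x/2 + 2 = -4*x**2 - 2*x + 2, so 3*x**3/2 - 6*x**2 + 9*x/2 = 0, which factors as 3*x*(x - 3)*(x - 1)/2 = 0. The curves meet at x = 0, 1, 3.
On [0, 1], w = 3*x**3/2 - 10*x**2 + 5*x/2 + 2 is on top; that piece has area ∫[0,1] (3*x**3/2 - 6*x**2 + 9*x/2) dx = 5/8.
On [1, 3], w = -4*x**2 - 2*x + 2 is on top; that piece has area ∫[1,3] (-(3*x**3/2 - 6*x**2 + 9*x/2)) dx = 4.
Total enclosed area = 5/8 + 4 = 37/8.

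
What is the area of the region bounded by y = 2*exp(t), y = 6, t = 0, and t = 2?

The difference (2*exp(t)) - (6) = 2*exp(t) - 6 changes sign at t = log(3) inside [0, 2], so split the integral there.
∫[0,log(3)] (2*exp(t) - 6) dt = 4 - log(729); the area of that piece is -4 + log(729).
∫[log(3),2] (2*exp(t) - 6) dt = -18 + 6*log(3) + 2*exp(2).
Total area = (-4 + log(729)) + (-18 + 6*log(3) + 2*exp(2)) = -22 + 12*log(3) + 2*exp(2).

-22 + 12*log(3) + 2*exp(2)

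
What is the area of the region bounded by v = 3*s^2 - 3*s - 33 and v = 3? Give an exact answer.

343/2

Set the curves equal: 3*s^2 - 3*s - 33 = 3, so 3*s^2 - 3*s - 36 = 0, which factors as 3*(s - 4)*(s + 3) = 0. The curves meet at s = -3, 4.
On [-3, 4], v = 3 is on top; that piece has area ∫[-3,4] (-(3*s^2 - 3*s - 36)) ds = 343/2.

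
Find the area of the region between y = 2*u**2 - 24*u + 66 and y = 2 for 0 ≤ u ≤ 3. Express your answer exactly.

On [0, 3], (2*u**2 - 24*u + 66) - (2) = 2*u**2 - 24*u + 64 is ≥ 0 throughout, so the area is a single integral of |2*u**2 - 24*u + 64|.
∫[0,3] (2*u**2 - 24*u + 64) du = 102.

102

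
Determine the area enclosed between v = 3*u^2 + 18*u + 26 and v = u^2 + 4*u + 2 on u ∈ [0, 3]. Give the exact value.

153

On [0, 3], (3*u^2 + 18*u + 26) - (u^2 + 4*u + 2) = 2*u^2 + 14*u + 24 is ≥ 0 throughout, so the area is a single integral of |2*u^2 + 14*u + 24|.
∫[0,3] (2*u^2 + 14*u + 24) du = 153.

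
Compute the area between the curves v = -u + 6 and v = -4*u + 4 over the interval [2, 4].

22

On [2, 4], (-u + 6) - (-4*u + 4) = 3*u + 2 is ≥ 0 throughout, so the area is a single integral of |3*u + 2|.
∫[2,4] (3*u + 2) du = 22.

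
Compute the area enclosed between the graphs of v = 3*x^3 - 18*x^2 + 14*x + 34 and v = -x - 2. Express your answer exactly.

Set the curves equal: 3*x^3 - 18*x^2 + 14*x + 34 = -x - 2, so 3*x^3 - 18*x^2 + 15*x + 36 = 0, which factors as 3*(x - 4)*(x - 3)*(x + 1) = 0. The curves meet at x = -1, 3, 4.
On [-1, 3], v = 3*x^3 - 18*x^2 + 14*x + 34 is on top; that piece has area ∫[-1,3] (3*x^3 - 18*x^2 + 15*x + 36) dx = 96.
On [3, 4], v = -x - 2 is on top; that piece has area ∫[3,4] (-(3*x^3 - 18*x^2 + 15*x + 36)) dx = 9/4.
Total enclosed area = 96 + 9/4 = 393/4.

393/4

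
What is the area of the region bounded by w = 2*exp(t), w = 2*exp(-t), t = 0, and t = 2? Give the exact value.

-4 + 2*exp(-2) + 2*exp(2)

On [0, 2], (2*exp(t)) - (2*exp(-t)) = 2*exp(t) - 2*exp(-t) is ≥ 0 throughout, so the area is a single integral of |2*exp(t) - 2*exp(-t)|.
∫[0,2] (2*exp(t) - 2*exp(-t)) dt = -4 + 2*exp(-2) + 2*exp(2).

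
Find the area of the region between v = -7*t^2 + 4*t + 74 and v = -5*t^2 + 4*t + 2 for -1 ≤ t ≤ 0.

On [-1, 0], (-7*t^2 + 4*t + 74) - (-5*t^2 + 4*t + 2) = -2*t^2 + 72 is ≥ 0 throughout, so the area is a single integral of |-2*t^2 + 72|.
∫[-1,0] (-2*t^2 + 72) dt = 214/3.

214/3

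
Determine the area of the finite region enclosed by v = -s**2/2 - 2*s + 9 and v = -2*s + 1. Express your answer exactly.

Set the curves equal: -s**2/2 - 2*s + 9 = -2*s + 1, so -s**2/2 + 8 = 0, which factors as -(s - 4)*(s + 4)/2 = 0. The curves meet at s = -4, 4.
On [-4, 4], v = -s**2/2 - 2*s + 9 is on top; that piece has area ∫[-4,4] (-s**2/2 + 8) ds = 128/3.

128/3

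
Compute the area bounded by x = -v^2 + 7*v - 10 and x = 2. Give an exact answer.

1/6

Both boundary curves give x as a function of v, so integrate with respect to v. Setting them equal: -v^2 + 7*v - 12 = 0, i.e. -(v - 4)*(v - 3) = 0, so they meet at v = 3, 4.
For v in [3, 4], x = -v^2 + 7*v - 10 is on the right; area = ∫[3,4] (-v^2 + 7*v - 12) dv = 1/6.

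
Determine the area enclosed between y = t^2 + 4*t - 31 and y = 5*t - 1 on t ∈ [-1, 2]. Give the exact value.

On [-1, 2], (t^2 + 4*t - 31) - (5*t - 1) = t^2 - t - 30 is ≤ 0 throughout, so the area is a single integral of |t^2 - t - 30|.
∫[-1,2] (t^2 - t - 30) dt = -177/2; the area of that piece is 177/2.

177/2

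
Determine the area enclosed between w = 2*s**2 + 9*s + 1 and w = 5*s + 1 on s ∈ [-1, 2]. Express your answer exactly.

44/3

The difference (2*s**2 + 9*s + 1) - (5*s + 1) = 2*s**2 + 4*s changes sign at s = 0 inside [-1, 2], so split the integral there.
∫[-1,0] (2*s**2 + 4*s) ds = -4/3; the area of that piece is 4/3.
∫[0,2] (2*s**2 + 4*s) ds = 40/3.
Total area = 4/3 + 40/3 = 44/3.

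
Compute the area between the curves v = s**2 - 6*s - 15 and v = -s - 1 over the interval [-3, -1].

9

The difference (s**2 - 6*s - 15) - (-s - 1) = s**2 - 5*s - 14 changes sign at s = -2 inside [-3, -1], so split the integral there.
∫[-3,-2] (s**2 - 5*s - 14) ds = 29/6.
∫[-2,-1] (s**2 - 5*s - 14) ds = -25/6; the area of that piece is 25/6.
Total area = 29/6 + 25/6 = 9.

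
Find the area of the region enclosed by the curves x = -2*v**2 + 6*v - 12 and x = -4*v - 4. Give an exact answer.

Both boundary curves give x as a function of v, so integrate with respect to v. Setting them equal: -2*v**2 + 10*v - 8 = 0, i.e. -2*(v - 4)*(v - 1) = 0, so they meet at v = 1, 4.
For v in [1, 4], x = -2*v**2 + 6*v - 12 is on the right; area = ∫[1,4] (-2*v**2 + 10*v - 8) dv = 9.

9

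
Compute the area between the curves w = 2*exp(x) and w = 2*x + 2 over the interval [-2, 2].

On [-2, 2], (2*exp(x)) - (2*x + 2) = -2*x + 2*exp(x) - 2 is ≥ 0 throughout, so the area is a single integral of |-2*x + 2*exp(x) - 2|.
∫[-2,2] (-2*x + 2*exp(x) - 2) dx = -8 - 2*exp(-2) + 2*exp(2).

-8 - 2*exp(-2) + 2*exp(2)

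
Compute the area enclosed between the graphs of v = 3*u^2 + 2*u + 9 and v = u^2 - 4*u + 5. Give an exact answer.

1/3

Set the curves equal: 3*u^2 + 2*u + 9 = u^2 - 4*u + 5, so 2*u^2 + 6*u + 4 = 0, which factors as 2*(u + 1)*(u + 2) = 0. The curves meet at u = -2, -1.
On [-2, -1], v = u^2 - 4*u + 5 is on top; that piece has area ∫[-2,-1] (-(2*u^2 + 6*u + 4)) du = 1/3.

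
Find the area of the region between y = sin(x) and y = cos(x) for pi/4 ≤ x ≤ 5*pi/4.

On [pi/4, 5*pi/4], (sin(x)) - (cos(x)) = sin(x) - cos(x) is ≥ 0 throughout, so the area is a single integral of |sin(x) - cos(x)|.
∫[pi/4,5*pi/4] (sin(x) - cos(x)) dx = 2*sqrt(2).

2*sqrt(2)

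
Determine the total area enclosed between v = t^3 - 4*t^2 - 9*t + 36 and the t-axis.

1741/12

The curve meets the t-axis where t^3 - 4*t^2 - 9*t + 36 = 0, i.e. (t - 4)*(t - 3)*(t + 3) = 0, at t = -3, 3, 4.
On [-3, 3] the curve lies above the axis; ∫[-3,3] (t^3 - 4*t^2 - 9*t + 36) dt = 144, giving area 144.
On [3, 4] the curve lies below the axis; ∫[3,4] (t^3 - 4*t^2 - 9*t + 36) dt = -13/12, giving area 13/12.
Total area = 144 + 13/12 = 1741/12.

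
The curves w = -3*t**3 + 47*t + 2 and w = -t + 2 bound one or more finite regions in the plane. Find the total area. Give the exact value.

Set the curves equal: -3*t**3 + 47*t + 2 = -t + 2, so -3*t**3 + 48*t = 0, which factors as -3*t*(t - 4)*(t + 4) = 0. The curves meet at t = -4, 0, 4.
On [-4, 0], w = -t + 2 is on top; that piece has area ∫[-4,0] (-(-3*t**3 + 48*t)) dt = 192.
On [0, 4], w = -3*t**3 + 47*t + 2 is on top; that piece has area ∫[0,4] (-3*t**3 + 48*t) dt = 192.
Total enclosed area = 192 + 192 = 384.

384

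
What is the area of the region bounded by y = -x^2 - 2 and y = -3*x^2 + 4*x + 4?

Set the curves equal: -x^2 - 2 = -3*x^2 + 4*x + 4, so 2*x^2 - 4*x - 6 = 0, which factors as 2*(x - 3)*(x + 1) = 0. The curves meet at x = -1, 3.
On [-1, 3], y = -3*x^2 + 4*x + 4 is on top; that piece has area ∫[-1,3] (-(2*x^2 - 4*x - 6)) dx = 64/3.

64/3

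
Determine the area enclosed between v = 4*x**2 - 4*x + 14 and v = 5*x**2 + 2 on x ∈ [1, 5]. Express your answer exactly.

146/3

The difference (4*x**2 - 4*x + 14) - (5*x**2 + 2) = -x**2 - 4*x + 12 changes sign at x = 2 inside [1, 5], so split the integral there.
∫[1,2] (-x**2 - 4*x + 12) dx = 11/3.
∫[2,5] (-x**2 - 4*x + 12) dx = -45; the area of that piece is 45.
Total area = 11/3 + 45 = 146/3.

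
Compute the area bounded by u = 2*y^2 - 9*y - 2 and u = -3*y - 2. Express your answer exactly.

Both boundary curves give u as a function of y, so integrate with respect to y. Setting them equal: 2*y^2 - 6*y = 0, i.e. 2*y*(y - 3) = 0, so they meet at y = 0, 3.
For y in [0, 3], u = 2*y^2 - 9*y - 2 is on the left; area = ∫[0,3] (-(2*y^2 - 6*y)) dy = 9.

9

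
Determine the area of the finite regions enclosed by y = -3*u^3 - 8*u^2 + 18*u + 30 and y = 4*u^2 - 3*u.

937/4

Set the curves equal: -3*u^3 - 8*u^2 + 18*u + 30 = 4*u^2 - 3*u, so -3*u^3 - 12*u^2 + 21*u + 30 = 0, which factors as -3*(u - 2)*(u + 1)*(u + 5) = 0. The curves meet at u = -5, -1, 2.
On [-5, -1], y = 4*u^2 - 3*u is on top; that piece has area ∫[-5,-1] (-(-3*u^3 - 12*u^2 + 21*u + 30)) du = 160.
On [-1, 2], y = -3*u^3 - 8*u^2 + 18*u + 30 is on top; that piece has area ∫[-1,2] (-3*u^3 - 12*u^2 + 21*u + 30) du = 297/4.
Total enclosed area = 160 + 297/4 = 937/4.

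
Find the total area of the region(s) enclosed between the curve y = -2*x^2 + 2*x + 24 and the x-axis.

The curve meets the x-axis where -2*x^2 + 2*x + 24 = 0, i.e. -2*(x - 4)*(x + 3) = 0, at x = -3, 4.
On [-3, 4] the curve lies above the axis; ∫[-3,4] (-2*x^2 + 2*x + 24) dx = 343/3, giving area 343/3.

343/3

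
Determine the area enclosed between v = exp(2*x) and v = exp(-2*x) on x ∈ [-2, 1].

-2 + exp(-4)/2 + exp(-2)/2 + exp(2)/2 + exp(4)/2

The difference (exp(2*x)) - (exp(-2*x)) = exp(2*x) - exp(-2*x) changes sign at x = 0 inside [-2, 1], so split the integral there.
∫[-2,0] (exp(2*x) - exp(-2*x)) dx = -exp(4)/2 - exp(-4)/2 + 1; the area of that piece is -1 + exp(-4)/2 + exp(4)/2.
∫[0,1] (exp(2*x) - exp(-2*x)) dx = -1 + exp(-2)/2 + exp(2)/2.
Total area = (-1 + exp(-4)/2 + exp(4)/2) + (-1 + exp(-2)/2 + exp(2)/2) = -2 + exp(-4)/2 + exp(-2)/2 + exp(2)/2 + exp(4)/2.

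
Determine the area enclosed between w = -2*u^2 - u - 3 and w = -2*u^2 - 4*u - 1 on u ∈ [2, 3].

On [2, 3], (-2*u^2 - u - 3) - (-2*u^2 - 4*u - 1) = 3*u - 2 is ≥ 0 throughout, so the area is a single integral of |3*u - 2|.
∫[2,3] (3*u - 2) du = 11/2.

11/2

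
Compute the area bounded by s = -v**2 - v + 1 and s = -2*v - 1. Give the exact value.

9/2

Both boundary curves give s as a function of v, so integrate with respect to v. Setting them equal: -v**2 + v + 2 = 0, i.e. -(v - 2)*(v + 1) = 0, so they meet at v = -1, 2.
For v in [-1, 2], s = -v**2 - v + 1 is on the right; area = ∫[-1,2] (-v**2 + v + 2) dv = 9/2.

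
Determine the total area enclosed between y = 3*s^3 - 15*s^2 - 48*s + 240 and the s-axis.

5137/4

The curve meets the s-axis where 3*s^3 - 15*s^2 - 48*s + 240 = 0, i.e. 3*(s - 5)*(s - 4)*(s + 4) = 0, at s = -4, 4, 5.
On [-4, 4] the curve lies above the axis; ∫[-4,4] (3*s^3 - 15*s^2 - 48*s + 240) ds = 1280, giving area 1280.
On [4, 5] the curve lies below the axis; ∫[4,5] (3*s^3 - 15*s^2 - 48*s + 240) ds = -17/4, giving area 17/4.
Total area = 1280 + 17/4 = 5137/4.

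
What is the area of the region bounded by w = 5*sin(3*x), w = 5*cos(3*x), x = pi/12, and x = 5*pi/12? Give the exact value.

On [pi/12, 5*pi/12], (5*sin(3*x)) - (5*cos(3*x)) = 5*sin(3*x) - 5*cos(3*x) is ≥ 0 throughout, so the area is a single integral of |5*sin(3*x) - 5*cos(3*x)|.
∫[pi/12,5*pi/12] (5*sin(3*x) - 5*cos(3*x)) dx = 10*sqrt(2)/3.

10*sqrt(2)/3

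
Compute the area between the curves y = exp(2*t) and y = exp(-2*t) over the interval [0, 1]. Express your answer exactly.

-1 + exp(-2)/2 + exp(2)/2

On [0, 1], (exp(2*t)) - (exp(-2*t)) = exp(2*t) - exp(-2*t) is ≥ 0 throughout, so the area is a single integral of |exp(2*t) - exp(-2*t)|.
∫[0,1] (exp(2*t) - exp(-2*t)) dt = -1 + exp(-2)/2 + exp(2)/2.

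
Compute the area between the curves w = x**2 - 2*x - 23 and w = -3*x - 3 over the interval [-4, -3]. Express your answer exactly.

On [-4, -3], (x**2 - 2*x - 23) - (-3*x - 3) = x**2 + x - 20 is ≤ 0 throughout, so the area is a single integral of |x**2 + x - 20|.
∫[-4,-3] (x**2 + x - 20) dx = -67/6; the area of that piece is 67/6.

67/6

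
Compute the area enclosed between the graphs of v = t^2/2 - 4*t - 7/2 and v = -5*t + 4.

Set the curves equal: t^2/2 - 4*t - 7/2 = -5*t + 4, so t^2/2 + t - 15/2 = 0, which factors as (t - 3)*(t + 5)/2 = 0. The curves meet at t = -5, 3.
On [-5, 3], v = -5*t + 4 is on top; that piece has area ∫[-5,3] (-(t^2/2 + t - 15/2)) dt = 128/3.

128/3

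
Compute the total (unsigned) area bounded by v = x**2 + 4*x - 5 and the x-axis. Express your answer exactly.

The curve meets the x-axis where x**2 + 4*x - 5 = 0, i.e. (x - 1)*(x + 5) = 0, at x = -5, 1.
On [-5, 1] the curve lies below the axis; ∫[-5,1] (x**2 + 4*x - 5) dx = -36, giving area 36.

36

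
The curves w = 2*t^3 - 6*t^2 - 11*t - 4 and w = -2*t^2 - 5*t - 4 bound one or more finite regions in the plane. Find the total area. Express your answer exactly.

71/3

Set the curves equal: 2*t^3 - 6*t^2 - 11*t - 4 = -2*t^2 - 5*t - 4, so 2*t^3 - 4*t^2 - 6*t = 0, which factors as 2*t*(t - 3)*(t + 1) = 0. The curves meet at t = -1, 0, 3.
On [-1, 0], w = 2*t^3 - 6*t^2 - 11*t - 4 is on top; that piece has area ∫[-1,0] (2*t^3 - 4*t^2 - 6*t) dt = 7/6.
On [0, 3], w = -2*t^2 - 5*t - 4 is on top; that piece has area ∫[0,3] (-(2*t^3 - 4*t^2 - 6*t)) dt = 45/2.
Total enclosed area = 7/6 + 45/2 = 71/3.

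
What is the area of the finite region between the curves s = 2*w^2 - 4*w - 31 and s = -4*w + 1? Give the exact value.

Both boundary curves give s as a function of w, so integrate with respect to w. Setting them equal: 2*w^2 - 32 = 0, i.e. 2*(w - 4)*(w + 4) = 0, so they meet at w = -4, 4.
For w in [-4, 4], s = 2*w^2 - 4*w - 31 is on the left; area = ∫[-4,4] (-(2*w^2 - 32)) dw = 512/3.

512/3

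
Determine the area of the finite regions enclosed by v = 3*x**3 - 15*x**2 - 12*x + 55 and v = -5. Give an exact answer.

Set the curves equal: 3*x**3 - 15*x**2 - 12*x + 55 = -5, so 3*x**3 - 15*x**2 - 12*x + 60 = 0, which factors as 3*(x - 5)*(x - 2)*(x + 2) = 0. The curves meet at x = -2, 2, 5.
On [-2, 2], v = 3*x**3 - 15*x**2 - 12*x + 55 is on top; that piece has area ∫[-2,2] (3*x**3 - 15*x**2 - 12*x + 60) dx = 160.
On [2, 5], v = -5 is on top; that piece has area ∫[2,5] (-(3*x**3 - 15*x**2 - 12*x + 60)) dx = 297/4.
Total enclosed area = 160 + 297/4 = 937/4.

937/4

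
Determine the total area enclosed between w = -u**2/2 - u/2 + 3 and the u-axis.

125/12

The curve meets the u-axis where -u**2/2 - u/2 + 3 = 0, i.e. -(u - 2)*(u + 3)/2 = 0, at u = -3, 2.
On [-3, 2] the curve lies above the axis; ∫[-3,2] (-u**2/2 - u/2 + 3) du = 125/12, giving area 125/12.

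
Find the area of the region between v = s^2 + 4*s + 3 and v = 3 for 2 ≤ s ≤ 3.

49/3

On [2, 3], (s^2 + 4*s + 3) - (3) = s^2 + 4*s is ≥ 0 throughout, so the area is a single integral of |s^2 + 4*s|.
∫[2,3] (s^2 + 4*s) ds = 49/3.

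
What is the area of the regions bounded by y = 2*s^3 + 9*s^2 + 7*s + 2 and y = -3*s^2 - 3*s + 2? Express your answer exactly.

131/2

Set the curves equal: 2*s^3 + 9*s^2 + 7*s + 2 = -3*s^2 - 3*s + 2, so 2*s^3 + 12*s^2 + 10*s = 0, which factors as 2*s*(s + 1)*(s + 5) = 0. The curves meet at s = -5, -1, 0.
On [-5, -1], y = 2*s^3 + 9*s^2 + 7*s + 2 is on top; that piece has area ∫[-5,-1] (2*s^3 + 12*s^2 + 10*s) ds = 64.
On [-1, 0], y = -3*s^2 - 3*s + 2 is on top; that piece has area ∫[-1,0] (-(2*s^3 + 12*s^2 + 10*s)) ds = 3/2.
Total enclosed area = 64 + 3/2 = 131/2.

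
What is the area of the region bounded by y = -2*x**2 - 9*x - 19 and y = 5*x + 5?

Set the curves equal: -2*x**2 - 9*x - 19 = 5*x + 5, so -2*x**2 - 14*x - 24 = 0, which factors as -2*(x + 3)*(x + 4) = 0. The curves meet at x = -4, -3.
On [-4, -3], y = -2*x**2 - 9*x - 19 is on top; that piece has area ∫[-4,-3] (-2*x**2 - 14*x - 24) dx = 1/3.

1/3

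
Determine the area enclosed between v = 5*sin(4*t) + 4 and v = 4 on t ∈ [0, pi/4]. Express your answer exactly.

On [0, pi/4], (5*sin(4*t) + 4) - (4) = 5*sin(4*t) is ≥ 0 throughout, so the area is a single integral of |5*sin(4*t)|.
∫[0,pi/4] (5*sin(4*t)) dt = 5/2.

5/2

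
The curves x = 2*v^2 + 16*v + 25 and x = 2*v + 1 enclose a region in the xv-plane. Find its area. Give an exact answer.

1/3

Both boundary curves give x as a function of v, so integrate with respect to v. Setting them equal: 2*v^2 + 14*v + 24 = 0, i.e. 2*(v + 3)*(v + 4) = 0, so they meet at v = -4, -3.
For v in [-4, -3], x = 2*v^2 + 16*v + 25 is on the left; area = ∫[-4,-3] (-(2*v^2 + 14*v + 24)) dv = 1/3.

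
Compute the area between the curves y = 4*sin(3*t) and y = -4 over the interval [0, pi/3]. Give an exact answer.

8/3 + 4*pi/3

On [0, pi/3], (4*sin(3*t)) - (-4) = 4*sin(3*t) + 4 is ≥ 0 throughout, so the area is a single integral of |4*sin(3*t) + 4|.
∫[0,pi/3] (4*sin(3*t) + 4) dt = 8/3 + 4*pi/3.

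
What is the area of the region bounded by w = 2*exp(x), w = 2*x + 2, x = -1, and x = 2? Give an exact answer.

-9 - 2*exp(-1) + 2*exp(2)

On [-1, 2], (2*exp(x)) - (2*x + 2) = -2*x + 2*exp(x) - 2 is ≥ 0 throughout, so the area is a single integral of |-2*x + 2*exp(x) - 2|.
∫[-1,2] (-2*x + 2*exp(x) - 2) dx = -9 - 2*exp(-1) + 2*exp(2).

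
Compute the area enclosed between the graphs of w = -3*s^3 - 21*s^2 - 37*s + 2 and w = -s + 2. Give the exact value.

Set the curves equal: -3*s^3 - 21*s^2 - 37*s + 2 = -s + 2, so -3*s^3 - 21*s^2 - 36*s = 0, which factors as -3*s*(s + 3)*(s + 4) = 0. The curves meet at s = -4, -3, 0.
On [-4, -3], w = -s + 2 is on top; that piece has area ∫[-4,-3] (-(-3*s^3 - 21*s^2 - 36*s)) ds = 7/4.
On [-3, 0], w = -3*s^3 - 21*s^2 - 37*s + 2 is on top; that piece has area ∫[-3,0] (-3*s^3 - 21*s^2 - 36*s) ds = 135/4.
Total enclosed area = 7/4 + 135/4 = 71/2.

71/2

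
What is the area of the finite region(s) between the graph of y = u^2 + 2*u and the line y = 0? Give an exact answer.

4/3

The curve meets the u-axis where u^2 + 2*u = 0, i.e. u*(u + 2) = 0, at u = -2, 0.
On [-2, 0] the curve lies below the axis; ∫[-2,0] (u^2 + 2*u) du = -4/3, giving area 4/3.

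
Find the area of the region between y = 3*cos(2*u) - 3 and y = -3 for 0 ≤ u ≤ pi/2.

The difference (3*cos(2*u) - 3) - (-3) = 3*cos(2*u) changes sign at u = pi/4 inside [0, pi/2], so split the integral there.
∫[0,pi/4] (3*cos(2*u)) du = 3/2.
∫[pi/4,pi/2] (3*cos(2*u)) du = -3/2; the area of that piece is 3/2.
Total area = 3/2 + 3/2 = 3.

3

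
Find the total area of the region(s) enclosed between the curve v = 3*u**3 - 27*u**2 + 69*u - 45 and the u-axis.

The curve meets the u-axis where 3*u**3 - 27*u**2 + 69*u - 45 = 0, i.e. 3*(u - 5)*(u - 3)*(u - 1) = 0, at u = 1, 3, 5.
On [1, 3] the curve lies above the axis; ∫[1,3] (3*u**3 - 27*u**2 + 69*u - 45) du = 12, giving area 12.
On [3, 5] the curve lies below the axis; ∫[3,5] (3*u**3 - 27*u**2 + 69*u - 45) du = -12, giving area 12.
Total area = 12 + 12 = 24.

24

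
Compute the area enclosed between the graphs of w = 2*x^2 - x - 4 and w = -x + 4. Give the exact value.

Set the curves equal: 2*x^2 - x - 4 = -x + 4, so 2*x^2 - 8 = 0, which factors as 2*(x - 2)*(x + 2) = 0. The curves meet at x = -2, 2.
On [-2, 2], w = -x + 4 is on top; that piece has area ∫[-2,2] (-(2*x^2 - 8)) dx = 64/3.

64/3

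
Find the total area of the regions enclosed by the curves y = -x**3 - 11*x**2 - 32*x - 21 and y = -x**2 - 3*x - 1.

Set the curves equal: -x**3 - 11*x**2 - 32*x - 21 = -x**2 - 3*x - 1, so -x**3 - 10*x**2 - 29*x - 20 = 0, which factors as -(x + 1)*(x + 4)*(x + 5) = 0. The curves meet at x = -5, -4, -1.
On [-5, -4], y = -x**2 - 3*x - 1 is on top; that piece has area ∫[-5,-4] (-(-x**3 - 10*x**2 - 29*x - 20)) dx = 7/12.
On [-4, -1], y = -x**3 - 11*x**2 - 32*x - 21 is on top; that piece has area ∫[-4,-1] (-x**3 - 10*x**2 - 29*x - 20) dx = 45/4.
Total enclosed area = 7/12 + 45/4 = 71/6.

71/6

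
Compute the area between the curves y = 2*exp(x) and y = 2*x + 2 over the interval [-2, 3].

On [-2, 3], (2*exp(x)) - (2*x + 2) = -2*x + 2*exp(x) - 2 is ≥ 0 throughout, so the area is a single integral of |-2*x + 2*exp(x) - 2|.
∫[-2,3] (-2*x + 2*exp(x) - 2) dx = -15 - 2*exp(-2) + 2*exp(3).

-15 - 2*exp(-2) + 2*exp(3)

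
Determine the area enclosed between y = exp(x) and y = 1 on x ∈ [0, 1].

-2 + exp(1)

On [0, 1], (exp(x)) - (1) = exp(x) - 1 is ≥ 0 throughout, so the area is a single integral of |exp(x) - 1|.
∫[0,1] (exp(x) - 1) dx = -2 + exp(1).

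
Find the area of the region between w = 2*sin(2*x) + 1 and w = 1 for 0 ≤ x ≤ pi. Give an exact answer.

4

The difference (2*sin(2*x) + 1) - (1) = 2*sin(2*x) changes sign at x = pi/2 inside [0, pi], so split the integral there.
∫[0,pi/2] (2*sin(2*x)) dx = 2.
∫[pi/2,pi] (2*sin(2*x)) dx = -2; the area of that piece is 2.
Total area = 2 + 2 = 4.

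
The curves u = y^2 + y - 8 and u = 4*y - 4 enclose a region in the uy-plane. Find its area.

125/6

Both boundary curves give u as a function of y, so integrate with respect to y. Setting them equal: y^2 - 3*y - 4 = 0, i.e. (y - 4)*(y + 1) = 0, so they meet at y = -1, 4.
For y in [-1, 4], u = y^2 + y - 8 is on the left; area = ∫[-1,4] (-(y^2 - 3*y - 4)) dy = 125/6.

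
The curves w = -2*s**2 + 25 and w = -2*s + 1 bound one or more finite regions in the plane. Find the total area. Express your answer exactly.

343/3

Set the curves equal: -2*s**2 + 25 = -2*s + 1, so -2*s**2 + 2*s + 24 = 0, which factors as -2*(s - 4)*(s + 3) = 0. The curves meet at s = -3, 4.
On [-3, 4], w = -2*s**2 + 25 is on top; that piece has area ∫[-3,4] (-2*s**2 + 2*s + 24) ds = 343/3.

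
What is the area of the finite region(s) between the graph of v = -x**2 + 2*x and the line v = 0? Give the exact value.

The curve meets the x-axis where -x**2 + 2*x = 0, i.e. -x*(x - 2) = 0, at x = 0, 2.
On [0, 2] the curve lies above the axis; ∫[0,2] (-x**2 + 2*x) dx = 4/3, giving area 4/3.

4/3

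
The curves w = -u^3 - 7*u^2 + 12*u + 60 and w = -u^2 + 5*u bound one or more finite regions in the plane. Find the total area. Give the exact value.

Set the curves equal: -u^3 - 7*u^2 + 12*u + 60 = -u^2 + 5*u, so -u^3 - 6*u^2 + 7*u + 60 = 0, which factors as -(u - 3)*(u + 4)*(u + 5) = 0. The curves meet at u = -5, -4, 3.
On [-5, -4], w = -u^2 + 5*u is on top; that piece has area ∫[-5,-4] (-(-u^3 - 6*u^2 + 7*u + 60)) du = 5/4.
On [-4, 3], w = -u^3 - 7*u^2 + 12*u + 60 is on top; that piece has area ∫[-4,3] (-u^3 - 6*u^2 + 7*u + 60) du = 1029/4.
Total enclosed area = 5/4 + 1029/4 = 517/2.

517/2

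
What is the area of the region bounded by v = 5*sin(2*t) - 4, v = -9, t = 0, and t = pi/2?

5 + 5*pi/2

On [0, pi/2], (5*sin(2*t) - 4) - (-9) = 5*sin(2*t) + 5 is ≥ 0 throughout, so the area is a single integral of |5*sin(2*t) + 5|.
∫[0,pi/2] (5*sin(2*t) + 5) dt = 5 + 5*pi/2.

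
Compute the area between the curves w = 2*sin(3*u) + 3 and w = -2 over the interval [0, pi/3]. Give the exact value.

On [0, pi/3], (2*sin(3*u) + 3) - (-2) = 2*sin(3*u) + 5 is ≥ 0 throughout, so the area is a single integral of |2*sin(3*u) + 5|.
∫[0,pi/3] (2*sin(3*u) + 5) du = 4/3 + 5*pi/3.

4/3 + 5*pi/3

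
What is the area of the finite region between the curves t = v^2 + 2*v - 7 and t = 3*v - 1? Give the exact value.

Both boundary curves give t as a function of v, so integrate with respect to v. Setting them equal: v^2 - v - 6 = 0, i.e. (v - 3)*(v + 2) = 0, so they meet at v = -2, 3.
For v in [-2, 3], t = v^2 + 2*v - 7 is on the left; area = ∫[-2,3] (-(v^2 - v - 6)) dv = 125/6.

125/6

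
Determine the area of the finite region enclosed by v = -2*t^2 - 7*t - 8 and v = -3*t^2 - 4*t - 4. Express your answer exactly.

125/6

Set the curves equal: -2*t^2 - 7*t - 8 = -3*t^2 - 4*t - 4, so t^2 - 3*t - 4 = 0, which factors as (t - 4)*(t + 1) = 0. The curves meet at t = -1, 4.
On [-1, 4], v = -3*t^2 - 4*t - 4 is on top; that piece has area ∫[-1,4] (-(t^2 - 3*t - 4)) dt = 125/6.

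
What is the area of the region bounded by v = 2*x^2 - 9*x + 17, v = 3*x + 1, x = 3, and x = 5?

The difference (2*x^2 - 9*x + 17) - (3*x + 1) = 2*x^2 - 12*x + 16 changes sign at x = 4 inside [3, 5], so split the integral there.
∫[3,4] (2*x^2 - 12*x + 16) dx = -4/3; the area of that piece is 4/3.
∫[4,5] (2*x^2 - 12*x + 16) dx = 8/3.
Total area = 4/3 + 8/3 = 4.

4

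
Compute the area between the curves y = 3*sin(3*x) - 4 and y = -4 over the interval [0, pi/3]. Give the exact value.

On [0, pi/3], (3*sin(3*x) - 4) - (-4) = 3*sin(3*x) is ≥ 0 throughout, so the area is a single integral of |3*sin(3*x)|.
∫[0,pi/3] (3*sin(3*x)) dx = 2.

2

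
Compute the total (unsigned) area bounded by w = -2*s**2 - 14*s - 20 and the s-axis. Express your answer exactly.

The curve meets the s-axis where -2*s**2 - 14*s - 20 = 0, i.e. -2*(s + 2)*(s + 5) = 0, at s = -5, -2.
On [-5, -2] the curve lies above the axis; ∫[-5,-2] (-2*s**2 - 14*s - 20) ds = 9, giving area 9.

9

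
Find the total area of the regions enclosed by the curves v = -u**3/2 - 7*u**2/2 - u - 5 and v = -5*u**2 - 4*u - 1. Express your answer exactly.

Set the curves equal: -u**3/2 - 7*u**2/2 - u - 5 = -5*u**2 - 4*u - 1, so -u**3/2 + 3*u**2/2 + 3*u - 4 = 0, which factors as -(u - 4)*(u - 1)*(u + 2)/2 = 0. The curves meet at u = -2, 1, 4.
On [-2, 1], v = -5*u**2 - 4*u - 1 is on top; that piece has area ∫[-2,1] (-(-u**3/2 + 3*u**2/2 + 3*u - 4)) du = 81/8.
On [1, 4], v = -u**3/2 - 7*u**2/2 - u - 5 is on top; that piece has area ∫[1,4] (-u**3/2 + 3*u**2/2 + 3*u - 4) du = 81/8.
Total enclosed area = 81/8 + 81/8 = 81/4.

81/4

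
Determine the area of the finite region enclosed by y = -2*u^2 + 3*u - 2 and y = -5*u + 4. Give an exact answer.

8/3

Set the curves equal: -2*u^2 + 3*u - 2 = -5*u + 4, so -2*u^2 + 8*u - 6 = 0, which factors as -2*(u - 3)*(u - 1) = 0. The curves meet at u = 1, 3.
On [1, 3], y = -2*u^2 + 3*u - 2 is on top; that piece has area ∫[1,3] (-2*u^2 + 8*u - 6) du = 8/3.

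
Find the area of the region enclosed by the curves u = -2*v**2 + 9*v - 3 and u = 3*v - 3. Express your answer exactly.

9

Both boundary curves give u as a function of v, so integrate with respect to v. Setting them equal: -2*v**2 + 6*v = 0, i.e. -2*v*(v - 3) = 0, so they meet at v = 0, 3.
For v in [0, 3], u = -2*v**2 + 9*v - 3 is on the right; area = ∫[0,3] (-2*v**2 + 6*v) dv = 9.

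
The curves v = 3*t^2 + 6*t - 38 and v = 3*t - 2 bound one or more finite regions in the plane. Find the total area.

Set the curves equal: 3*t^2 + 6*t - 38 = 3*t - 2, so 3*t^2 + 3*t - 36 = 0, which factors as 3*(t - 3)*(t + 4) = 0. The curves meet at t = -4, 3.
On [-4, 3], v = 3*t - 2 is on top; that piece has area ∫[-4,3] (-(3*t^2 + 3*t - 36)) dt = 343/2.

343/2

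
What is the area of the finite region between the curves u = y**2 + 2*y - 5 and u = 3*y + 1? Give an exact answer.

125/6

Both boundary curves give u as a function of y, so integrate with respect to y. Setting them equal: y**2 - y - 6 = 0, i.e. (y - 3)*(y + 2) = 0, so they meet at y = -2, 3.
For y in [-2, 3], u = y**2 + 2*y - 5 is on the left; area = ∫[-2,3] (-(y**2 - y - 6)) dy = 125/6.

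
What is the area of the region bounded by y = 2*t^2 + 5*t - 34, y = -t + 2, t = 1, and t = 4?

The difference (2*t^2 + 5*t - 34) - (-t + 2) = 2*t^2 + 6*t - 36 changes sign at t = 3 inside [1, 4], so split the integral there.
∫[1,3] (2*t^2 + 6*t - 36) dt = -92/3; the area of that piece is 92/3.
∫[3,4] (2*t^2 + 6*t - 36) dt = 29/3.
Total area = 92/3 + 29/3 = 121/3.

121/3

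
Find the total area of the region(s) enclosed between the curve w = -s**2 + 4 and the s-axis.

32/3

The curve meets the s-axis where -s**2 + 4 = 0, i.e. -(s - 2)*(s + 2) = 0, at s = -2, 2.
On [-2, 2] the curve lies above the axis; ∫[-2,2] (-s**2 + 4) ds = 32/3, giving area 32/3.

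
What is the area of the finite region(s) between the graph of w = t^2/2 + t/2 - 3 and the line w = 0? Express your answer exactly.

125/12

The curve meets the t-axis where t^2/2 + t/2 - 3 = 0, i.e. (t - 2)*(t + 3)/2 = 0, at t = -3, 2.
On [-3, 2] the curve lies below the axis; ∫[-3,2] (t^2/2 + t/2 - 3) dt = -125/12, giving area 125/12.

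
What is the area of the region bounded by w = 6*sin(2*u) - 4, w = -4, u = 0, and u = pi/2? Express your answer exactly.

6

On [0, pi/2], (6*sin(2*u) - 4) - (-4) = 6*sin(2*u) is ≥ 0 throughout, so the area is a single integral of |6*sin(2*u)|.
∫[0,pi/2] (6*sin(2*u)) du = 6.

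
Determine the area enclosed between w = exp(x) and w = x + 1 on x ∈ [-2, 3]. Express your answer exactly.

On [-2, 3], (exp(x)) - (x + 1) = -x + exp(x) - 1 is ≥ 0 throughout, so the area is a single integral of |-x + exp(x) - 1|.
∫[-2,3] (-x + exp(x) - 1) dx = -15/2 - exp(-2) + exp(3).

-15/2 - exp(-2) + exp(3)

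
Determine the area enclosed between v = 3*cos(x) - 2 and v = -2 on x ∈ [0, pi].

The difference (3*cos(x) - 2) - (-2) = 3*cos(x) changes sign at x = pi/2 inside [0, pi], so split the integral there.
∫[0,pi/2] (3*cos(x)) dx = 3.
∫[pi/2,pi] (3*cos(x)) dx = -3; the area of that piece is 3.
Total area = 3 + 3 = 6.

6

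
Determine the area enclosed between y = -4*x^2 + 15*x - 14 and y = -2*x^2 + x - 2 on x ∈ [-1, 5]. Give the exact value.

188/3

The difference (-4*x^2 + 15*x - 14) - (-2*x^2 + x - 2) = -2*x^2 + 14*x - 12 changes sign at x = 1 inside [-1, 5], so split the integral there.
∫[-1,1] (-2*x^2 + 14*x - 12) dx = -76/3; the area of that piece is 76/3.
∫[1,5] (-2*x^2 + 14*x - 12) dx = 112/3.
Total area = 76/3 + 112/3 = 188/3.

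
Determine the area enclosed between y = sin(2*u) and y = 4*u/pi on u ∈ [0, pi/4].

On [0, pi/4], (sin(2*u)) - (4*u/pi) = -4*u/pi + sin(2*u) is ≥ 0 throughout, so the area is a single integral of |-4*u/pi + sin(2*u)|.
∫[0,pi/4] (-4*u/pi + sin(2*u)) du = 1/2 - pi/8.

1/2 - pi/8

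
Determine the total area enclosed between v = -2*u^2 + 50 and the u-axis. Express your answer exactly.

1000/3

The curve meets the u-axis where -2*u^2 + 50 = 0, i.e. -2*(u - 5)*(u + 5) = 0, at u = -5, 5.
On [-5, 5] the curve lies above the axis; ∫[-5,5] (-2*u^2 + 50) du = 1000/3, giving area 1000/3.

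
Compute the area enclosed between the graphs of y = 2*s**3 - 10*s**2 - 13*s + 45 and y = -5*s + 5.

Set the curves equal: 2*s**3 - 10*s**2 - 13*s + 45 = -5*s + 5, so 2*s**3 - 10*s**2 - 8*s + 40 = 0, which factors as 2*(s - 5)*(s - 2)*(s + 2) = 0. The curves meet at s = -2, 2, 5.
On [-2, 2], y = 2*s**3 - 10*s**2 - 13*s + 45 is on top; that piece has area ∫[-2,2] (2*s**3 - 10*s**2 - 8*s + 40) ds = 320/3.
On [2, 5], y = -5*s + 5 is on top; that piece has area ∫[2,5] (-(2*s**3 - 10*s**2 - 8*s + 40)) ds = 99/2.
Total enclosed area = 320/3 + 99/2 = 937/6.

937/6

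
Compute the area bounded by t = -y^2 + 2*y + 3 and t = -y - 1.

Both boundary curves give t as a function of y, so integrate with respect to y. Setting them equal: -y^2 + 3*y + 4 = 0, i.e. -(y - 4)*(y + 1) = 0, so they meet at y = -1, 4.
For y in [-1, 4], t = -y^2 + 2*y + 3 is on the right; area = ∫[-1,4] (-y^2 + 3*y + 4) dy = 125/6.

125/6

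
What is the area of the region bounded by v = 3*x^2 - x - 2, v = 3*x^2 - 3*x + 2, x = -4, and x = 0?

32

On [-4, 0], (3*x^2 - x - 2) - (3*x^2 - 3*x + 2) = 2*x - 4 is ≤ 0 throughout, so the area is a single integral of |2*x - 4|.
∫[-4,0] (2*x - 4) dx = -32; the area of that piece is 32.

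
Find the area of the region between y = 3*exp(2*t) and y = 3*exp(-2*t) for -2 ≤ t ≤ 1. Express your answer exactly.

-6 + 3*exp(-4)/2 + 3*exp(-2)/2 + 3*exp(2)/2 + 3*exp(4)/2

The difference (3*exp(2*t)) - (3*exp(-2*t)) = 3*exp(2*t) - 3*exp(-2*t) changes sign at t = 0 inside [-2, 1], so split the integral there.
∫[-2,0] (3*exp(2*t) - 3*exp(-2*t)) dt = -3*exp(4)/2 - 3*exp(-4)/2 + 3; the area of that piece is -3 + 3*exp(-4)/2 + 3*exp(4)/2.
∫[0,1] (3*exp(2*t) - 3*exp(-2*t)) dt = -3 + 3*exp(-2)/2 + 3*exp(2)/2.
Total area = (-3 + 3*exp(-4)/2 + 3*exp(4)/2) + (-3 + 3*exp(-2)/2 + 3*exp(2)/2) = -6 + 3*exp(-4)/2 + 3*exp(-2)/2 + 3*exp(2)/2 + 3*exp(4)/2.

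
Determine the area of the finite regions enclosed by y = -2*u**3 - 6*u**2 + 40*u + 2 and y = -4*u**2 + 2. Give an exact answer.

Set the curves equal: -2*u**3 - 6*u**2 + 40*u + 2 = -4*u**2 + 2, so -2*u**3 - 2*u**2 + 40*u = 0, which factors as -2*u*(u - 4)*(u + 5) = 0. The curves meet at u = -5, 0, 4.
On [-5, 0], y = -4*u**2 + 2 is on top; that piece has area ∫[-5,0] (-(-2*u**3 - 2*u**2 + 40*u)) du = 1625/6.
On [0, 4], y = -2*u**3 - 6*u**2 + 40*u + 2 is on top; that piece has area ∫[0,4] (-2*u**3 - 2*u**2 + 40*u) du = 448/3.
Total enclosed area = 1625/6 + 448/3 = 2521/6.

2521/6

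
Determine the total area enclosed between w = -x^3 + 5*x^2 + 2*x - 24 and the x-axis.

443/6

The curve meets the x-axis where -x^3 + 5*x^2 + 2*x - 24 = 0, i.e. -(x - 4)*(x - 3)*(x + 2) = 0, at x = -2, 3, 4.
On [-2, 3] the curve lies below the axis; ∫[-2,3] (-x^3 + 5*x^2 + 2*x - 24) dx = -875/12, giving area 875/12.
On [3, 4] the curve lies above the axis; ∫[3,4] (-x^3 + 5*x^2 + 2*x - 24) dx = 11/12, giving area 11/12.
Total area = 875/12 + 11/12 = 443/6.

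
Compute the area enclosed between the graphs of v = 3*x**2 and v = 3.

Set the curves equal: 3*x**2 = 3, so 3*x**2 - 3 = 0, which factors as 3*(x - 1)*(x + 1) = 0. The curves meet at x = -1, 1.
On [-1, 1], v = 3 is on top; that piece has area ∫[-1,1] (-(3*x**2 - 3)) dx = 4.

4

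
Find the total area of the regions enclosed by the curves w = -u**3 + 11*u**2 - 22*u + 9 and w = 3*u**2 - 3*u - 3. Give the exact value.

37/12

Set the curves equal: -u**3 + 11*u**2 - 22*u + 9 = 3*u**2 - 3*u - 3, so -u**3 + 8*u**2 - 19*u + 12 = 0, which factors as -(u - 4)*(u - 3)*(u - 1) = 0. The curves meet at u = 1, 3, 4.
On [1, 3], w = 3*u**2 - 3*u - 3 is on top; that piece has area ∫[1,3] (-(-u**3 + 8*u**2 - 19*u + 12)) du = 8/3.
On [3, 4], w = -u**3 + 11*u**2 - 22*u + 9 is on top; that piece has area ∫[3,4] (-u**3 + 8*u**2 - 19*u + 12) du = 5/12.
Total enclosed area = 8/3 + 5/12 = 37/12.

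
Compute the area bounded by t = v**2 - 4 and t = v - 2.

9/2

Both boundary curves give t as a function of v, so integrate with respect to v. Setting them equal: v**2 - v - 2 = 0, i.e. (v - 2)*(v + 1) = 0, so they meet at v = -1, 2.
For v in [-1, 2], t = v**2 - 4 is on the left; area = ∫[-1,2] (-(v**2 - v - 2)) dv = 9/2.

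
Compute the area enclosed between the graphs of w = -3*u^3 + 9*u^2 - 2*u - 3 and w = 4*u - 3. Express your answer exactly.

3/2

Set the curves equal: -3*u^3 + 9*u^2 - 2*u - 3 = 4*u - 3, so -3*u^3 + 9*u^2 - 6*u = 0, which factors as -3*u*(u - 2)*(u - 1) = 0. The curves meet at u = 0, 1, 2.
On [0, 1], w = 4*u - 3 is on top; that piece has area ∫[0,1] (-(-3*u^3 + 9*u^2 - 6*u)) du = 3/4.
On [1, 2], w = -3*u^3 + 9*u^2 - 2*u - 3 is on top; that piece has area ∫[1,2] (-3*u^3 + 9*u^2 - 6*u) du = 3/4.
Total enclosed area = 3/4 + 3/4 = 3/2.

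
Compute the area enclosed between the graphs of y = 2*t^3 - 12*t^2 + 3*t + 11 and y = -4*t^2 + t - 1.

71/3

Set the curves equal: 2*t^3 - 12*t^2 + 3*t + 11 = -4*t^2 + t - 1, so 2*t^3 - 8*t^2 + 2*t + 12 = 0, which factors as 2*(t - 3)*(t - 2)*(t + 1) = 0. The curves meet at t = -1, 2, 3.
On [-1, 2], y = 2*t^3 - 12*t^2 + 3*t + 11 is on top; that piece has area ∫[-1,2] (2*t^3 - 8*t^2 + 2*t + 12) dt = 45/2.
On [2, 3], y = -4*t^2 + t - 1 is on top; that piece has area ∫[2,3] (-(2*t^3 - 8*t^2 + 2*t + 12)) dt = 7/6.
Total enclosed area = 45/2 + 7/6 = 71/3.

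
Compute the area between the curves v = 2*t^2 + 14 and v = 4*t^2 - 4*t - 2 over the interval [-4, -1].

104/3

The difference (2*t^2 + 14) - (4*t^2 - 4*t - 2) = -2*t^2 + 4*t + 16 changes sign at t = -2 inside [-4, -1], so split the integral there.
∫[-4,-2] (-2*t^2 + 4*t + 16) dt = -88/3; the area of that piece is 88/3.
∫[-2,-1] (-2*t^2 + 4*t + 16) dt = 16/3.
Total area = 88/3 + 16/3 = 104/3.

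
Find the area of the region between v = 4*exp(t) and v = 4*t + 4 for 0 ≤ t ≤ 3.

On [0, 3], (4*exp(t)) - (4*t + 4) = -4*t + 4*exp(t) - 4 is ≥ 0 throughout, so the area is a single integral of |-4*t + 4*exp(t) - 4|.
∫[0,3] (-4*t + 4*exp(t) - 4) dt = -34 + 4*exp(3).

-34 + 4*exp(3)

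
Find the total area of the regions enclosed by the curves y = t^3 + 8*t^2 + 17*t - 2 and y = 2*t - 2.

253/12

Set the curves equal: t^3 + 8*t^2 + 17*t - 2 = 2*t - 2, so t^3 + 8*t^2 + 15*t = 0, which factors as t*(t + 3)*(t + 5) = 0. The curves meet at t = -5, -3, 0.
On [-5, -3], y = t^3 + 8*t^2 + 17*t - 2 is on top; that piece has area ∫[-5,-3] (t^3 + 8*t^2 + 15*t) dt = 16/3.
On [-3, 0], y = 2*t - 2 is on top; that piece has area ∫[-3,0] (-(t^3 + 8*t^2 + 15*t)) dt = 63/4.
Total enclosed area = 16/3 + 63/4 = 253/12.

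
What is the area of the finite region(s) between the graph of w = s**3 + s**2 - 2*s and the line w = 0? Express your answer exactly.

The curve meets the s-axis where s**3 + s**2 - 2*s = 0, i.e. s*(s - 1)*(s + 2) = 0, at s = -2, 0, 1.
On [-2, 0] the curve lies above the axis; ∫[-2,0] (s**3 + s**2 - 2*s) ds = 8/3, giving area 8/3.
On [0, 1] the curve lies below the axis; ∫[0,1] (s**3 + s**2 - 2*s) ds = -5/12, giving area 5/12.
Total area = 8/3 + 5/12 = 37/12.

37/12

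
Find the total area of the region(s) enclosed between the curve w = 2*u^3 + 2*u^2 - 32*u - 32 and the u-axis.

863/3

The curve meets the u-axis where 2*u^3 + 2*u^2 - 32*u - 32 = 0, i.e. 2*(u - 4)*(u + 1)*(u + 4) = 0, at u = -4, -1, 4.
On [-4, -1] the curve lies above the axis; ∫[-4,-1] (2*u^3 + 2*u^2 - 32*u - 32) du = 117/2, giving area 117/2.
On [-1, 4] the curve lies below the axis; ∫[-1,4] (2*u^3 + 2*u^2 - 32*u - 32) du = -1375/6, giving area 1375/6.
Total area = 117/2 + 1375/6 = 863/3.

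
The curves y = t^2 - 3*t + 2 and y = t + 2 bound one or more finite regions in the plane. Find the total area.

32/3

Set the curves equal: t^2 - 3*t + 2 = t + 2, so t^2 - 4*t = 0, which factors as t*(t - 4) = 0. The curves meet at t = 0, 4.
On [0, 4], y = t + 2 is on top; that piece has area ∫[0,4] (-(t^2 - 4*t)) dt = 32/3.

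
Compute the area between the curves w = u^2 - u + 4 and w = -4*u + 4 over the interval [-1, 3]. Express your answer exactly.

71/3

The difference (u^2 - u + 4) - (-4*u + 4) = u^2 + 3*u changes sign at u = 0 inside [-1, 3], so split the integral there.
∫[-1,0] (u^2 + 3*u) du = -7/6; the area of that piece is 7/6.
∫[0,3] (u^2 + 3*u) du = 45/2.
Total area = 7/6 + 45/2 = 71/3.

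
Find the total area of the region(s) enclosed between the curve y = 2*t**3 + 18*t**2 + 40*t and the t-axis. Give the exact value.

The curve meets the t-axis where 2*t**3 + 18*t**2 + 40*t = 0, i.e. 2*t*(t + 4)*(t + 5) = 0, at t = -5, -4, 0.
On [-5, -4] the curve lies above the axis; ∫[-5,-4] (2*t**3 + 18*t**2 + 40*t) dt = 3/2, giving area 3/2.
On [-4, 0] the curve lies below the axis; ∫[-4,0] (2*t**3 + 18*t**2 + 40*t) dt = -64, giving area 64.
Total area = 3/2 + 64 = 131/2.

131/2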